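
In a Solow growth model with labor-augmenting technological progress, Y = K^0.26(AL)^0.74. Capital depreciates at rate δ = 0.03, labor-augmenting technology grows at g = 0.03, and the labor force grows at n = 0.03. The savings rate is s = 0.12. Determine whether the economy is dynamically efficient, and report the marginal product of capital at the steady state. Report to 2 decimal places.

dynamically efficient; MPK ≈ 0.20

Break-even investment rate: n + g + δ = 0.03 + 0.03 + 0.03 = 0.09.
Steady-state k*: s·k^0.26 = 0.09·k gives k* = (0.12/0.09)^(1/0.74) ≈ 1.4751.
MPK = 0.26·1.4751^(-0.74) ≈ 0.1950.
MPK > n+g+δ = 0.09, so the economy is dynamically efficient (under-saving).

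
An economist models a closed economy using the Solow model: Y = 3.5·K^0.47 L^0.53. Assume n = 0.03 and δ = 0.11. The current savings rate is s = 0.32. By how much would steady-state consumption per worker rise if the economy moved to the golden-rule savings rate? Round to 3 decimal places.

Capital per worker breaks even when investment replaces (n + δ)·k; here n + δ = 0.14.
Current steady state (s = 0.32): k* = (0.32·3.5/0.14)^(1/0.53) ≈ 50.5759, y* = 3.5·50.5759^0.47 ≈ 22.1269, c* = (1−0.32)·22.1269 ≈ 15.0463.
Maximizing c = f(k) − (n+δ)·k gives f'(k) = n+δ, i.e. 0.47·3.5·k^(0.47−1) = 0.14, so k_gold = (0.47·3.5/0.14)^(1/0.53) ≈ 104.4574.
y_gold = 3.5·104.4574^0.47 ≈ 31.1150, c_gold = y_gold − 0.14·k_gold ≈ 16.4909.
Gain: Δc = 16.4909 − 15.0463 ≈ 1.4446.

Δc ≈ 1.445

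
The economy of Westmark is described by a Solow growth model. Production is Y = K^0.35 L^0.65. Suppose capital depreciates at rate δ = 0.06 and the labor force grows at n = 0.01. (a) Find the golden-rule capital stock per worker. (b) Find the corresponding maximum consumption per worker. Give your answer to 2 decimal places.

Break-even investment rate: n + δ = 0.01 + 0.06 = 0.07.
Maximizing c = f(k) − (n+δ)·k gives f'(k) = n+δ, i.e. 0.35·k^(0.35−1) = 0.07, so k_gold = (0.35/0.07)^(1/0.65) ≈ 11.8943.
y_gold = 11.8943^0.35 ≈ 2.3789; c_gold = y_gold − 0.07·k_gold ≈ 1.5463.

(a) k_gold ≈ 11.89; (b) c_gold ≈ 1.55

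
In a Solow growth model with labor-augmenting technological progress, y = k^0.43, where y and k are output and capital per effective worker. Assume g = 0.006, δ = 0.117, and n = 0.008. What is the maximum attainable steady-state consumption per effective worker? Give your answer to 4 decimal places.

The effective depreciation rate is n + g + δ = 0.008 + 0.006 + 0.117 = 0.131.
Setting f'(k) = n+g+δ gives 0.43·k^(0.43−1) = 0.131, hence k_gold = (0.43/0.131)^(1/0.57) ≈ 8.0465.
y_gold = 8.0465^0.43 ≈ 2.4514.
c_gold = y_gold − (n+g+δ)·k_gold = 2.4514 − 0.131·8.0465 ≈ 1.3973.

c_gold ≈ 1.3973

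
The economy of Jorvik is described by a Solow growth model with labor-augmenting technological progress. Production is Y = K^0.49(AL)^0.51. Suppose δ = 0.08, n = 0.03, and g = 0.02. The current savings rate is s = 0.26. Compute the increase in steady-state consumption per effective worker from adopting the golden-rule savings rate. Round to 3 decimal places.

Δc ≈ 0.385

The effective depreciation rate is n + g + δ = 0.03 + 0.02 + 0.08 = 0.13.
Current steady state (s = 0.26): k* = (0.26/0.13)^(1/0.51) ≈ 3.8927, y* = 3.8927^0.49 ≈ 1.9464, c* = (1−0.26)·1.9464 ≈ 1.4403.
Setting f'(k) = n+g+δ gives 0.49·k^(0.49−1) = 0.13, hence k_gold = (0.49/0.13)^(1/0.51) ≈ 13.4868.
y_gold = 13.4868^0.49 ≈ 3.5781, c_gold = y_gold − 0.13·k_gold ≈ 1.8248.
Gain: Δc = 1.8248 − 1.4403 ≈ 0.3845.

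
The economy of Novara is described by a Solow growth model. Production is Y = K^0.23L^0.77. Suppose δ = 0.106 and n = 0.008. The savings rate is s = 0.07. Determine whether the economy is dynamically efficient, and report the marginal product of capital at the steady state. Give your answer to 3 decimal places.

Break-even investment rate: n + δ = 0.008 + 0.106 = 0.114.
Steady-state k*: s·k^0.23 = 0.114·k gives k* = (0.07/0.114)^(1/0.77) ≈ 0.5308.
MPK = 0.23·0.5308^(-0.77) ≈ 0.3746.
MPK > n+δ = 0.114, so the economy is dynamically efficient (under-saving).

dynamically efficient; MPK ≈ 0.375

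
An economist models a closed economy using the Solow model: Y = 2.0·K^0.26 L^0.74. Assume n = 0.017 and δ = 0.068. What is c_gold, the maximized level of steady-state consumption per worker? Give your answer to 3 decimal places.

c_gold ≈ 2.797

Break-even investment rate: n + δ = 0.017 + 0.068 = 0.085.
Maximizing c = f(k) − (n+δ)·k gives f'(k) = n+δ, i.e. 0.26·2.0·k^(0.26−1) = 0.085, so k_gold = (0.26·2.0/0.085)^(1/0.74) ≈ 11.5598.
y_gold = 2.0·11.5598^0.26 ≈ 3.7792.
c_gold = y_gold − (n+δ)·k_gold = 3.7792 − 0.085·11.5598 ≈ 2.7966.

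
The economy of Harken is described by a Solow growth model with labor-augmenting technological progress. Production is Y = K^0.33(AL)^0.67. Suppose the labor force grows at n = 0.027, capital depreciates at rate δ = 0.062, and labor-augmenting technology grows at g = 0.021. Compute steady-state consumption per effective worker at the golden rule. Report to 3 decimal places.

c_gold ≈ 1.151

n + g + δ = 0.027 + 0.021 + 0.062 = 0.11.
Golden rule sets MPK = n+g+δ: 0.33·k^(0.33−1) = 0.11, so k_gold = (0.33/0.11)^(1/0.67) ≈ 5.1537.
y_gold = 5.1537^0.33 ≈ 1.7179.
c_gold = y_gold − (n+g+δ)·k_gold = 1.7179 − 0.11·5.1537 ≈ 1.1510.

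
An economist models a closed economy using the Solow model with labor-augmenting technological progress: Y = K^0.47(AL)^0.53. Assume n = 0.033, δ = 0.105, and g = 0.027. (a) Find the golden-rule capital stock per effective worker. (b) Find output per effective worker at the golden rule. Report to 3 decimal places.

Break-even investment rate: n + g + δ = 0.033 + 0.027 + 0.105 = 0.165.
Setting f'(k) = n+g+δ gives 0.47·k^(0.47−1) = 0.165, hence k_gold = (0.47/0.165)^(1/0.53) ≈ 7.2071.
y_gold = 7.2071^0.47 ≈ 2.5302.

(a) k_gold ≈ 7.207; (b) y_gold ≈ 2.530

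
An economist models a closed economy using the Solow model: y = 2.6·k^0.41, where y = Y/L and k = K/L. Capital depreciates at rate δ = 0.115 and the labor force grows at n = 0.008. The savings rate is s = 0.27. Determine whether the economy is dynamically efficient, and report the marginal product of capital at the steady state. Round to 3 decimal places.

dynamically efficient; MPK ≈ 0.187

Capital per worker breaks even when investment replaces (n + δ)·k; here n + δ = 0.123.
Steady-state k*: s·A·k^0.41 = 0.123·k gives k* = (0.27·2.6/0.123)^(1/0.59) ≈ 19.1464.
MPK = 0.41·2.6·19.1464^(-0.59) ≈ 0.1868.
MPK > n+δ = 0.123, so the economy is dynamically efficient (under-saving).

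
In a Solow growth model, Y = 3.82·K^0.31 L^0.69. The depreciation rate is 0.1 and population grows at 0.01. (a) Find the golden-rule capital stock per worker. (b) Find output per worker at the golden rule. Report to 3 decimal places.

The effective depreciation rate is n + δ = 0.01 + 0.1 = 0.11.
Golden rule sets MPK = n+δ: 0.31·3.82·k^(0.31−1) = 0.11, so k_gold = (0.31·3.82/0.11)^(1/0.69) ≈ 31.3112.
y_gold = 3.82·31.3112^0.31 ≈ 11.1104.

(a) k_gold ≈ 31.311; (b) y_gold ≈ 11.110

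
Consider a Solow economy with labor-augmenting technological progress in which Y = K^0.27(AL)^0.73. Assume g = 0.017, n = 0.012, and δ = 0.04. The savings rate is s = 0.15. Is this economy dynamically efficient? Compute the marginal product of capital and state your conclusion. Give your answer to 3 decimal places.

dynamically efficient; MPK ≈ 0.124

The effective depreciation rate is n + g + δ = 0.012 + 0.017 + 0.04 = 0.069.
Steady-state k*: s·k^0.27 = 0.069·k gives k* = (0.15/0.069)^(1/0.73) ≈ 2.8972.
MPK = 0.27·2.8972^(-0.73) ≈ 0.1242.
MPK > n+g+δ = 0.069, so the economy is dynamically efficient (under-saving).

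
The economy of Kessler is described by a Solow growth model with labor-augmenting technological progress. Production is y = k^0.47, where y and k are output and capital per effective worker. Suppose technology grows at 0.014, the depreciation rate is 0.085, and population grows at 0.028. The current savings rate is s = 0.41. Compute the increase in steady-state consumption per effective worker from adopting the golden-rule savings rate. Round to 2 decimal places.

Capital per effective worker breaks even when investment replaces (n + g + δ)·k; here n + g + δ = 0.127.
Current steady state (s = 0.41): k* = (0.41/0.127)^(1/0.53) ≈ 9.1272, y* = 9.1272^0.47 ≈ 2.8272, c* = (1−0.41)·2.8272 ≈ 1.6681.
Golden rule sets MPK = n+g+δ: 0.47·k^(0.47−1) = 0.127, so k_gold = (0.47/0.127)^(1/0.53) ≈ 11.8101.
y_gold = 11.8101^0.47 ≈ 3.1912, c_gold = y_gold − 0.127·k_gold ≈ 1.6914.
Gain: Δc = 1.6914 − 1.6681 ≈ 0.0233.

Δc ≈ 0.02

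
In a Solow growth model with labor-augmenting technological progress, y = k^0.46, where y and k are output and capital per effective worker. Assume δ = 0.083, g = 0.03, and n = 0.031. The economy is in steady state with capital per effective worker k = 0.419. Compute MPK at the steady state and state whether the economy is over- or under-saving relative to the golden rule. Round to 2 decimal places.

under-saving; MPK ≈ 0.74

Break-even investment rate: n + g + δ = 0.031 + 0.03 + 0.083 = 0.144.
MPK = 0.46·k^(0.46−1) = 0.46·0.419^(-0.54) ≈ 0.7358.
MPK > 0.144, so the economy is dynamically efficient (under-saving).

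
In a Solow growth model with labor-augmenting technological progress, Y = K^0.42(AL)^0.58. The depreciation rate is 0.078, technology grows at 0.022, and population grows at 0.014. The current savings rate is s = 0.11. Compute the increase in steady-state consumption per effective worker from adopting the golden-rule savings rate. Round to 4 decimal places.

Δc ≈ 0.6239

Break-even investment rate: n + g + δ = 0.014 + 0.022 + 0.078 = 0.114.
Current steady state (s = 0.11): k* = (0.11/0.114)^(1/0.58) ≈ 0.9403, y* = 0.9403^0.42 ≈ 0.9745, c* = (1−0.11)·0.9745 ≈ 0.8673.
Golden rule sets MPK = n+g+δ: 0.42·k^(0.42−1) = 0.114, so k_gold = (0.42/0.114)^(1/0.58) ≈ 9.4723.
y_gold = 9.4723^0.42 ≈ 2.5711, c_gold = y_gold − 0.114·k_gold ≈ 1.4912.
Gain: Δc = 1.4912 − 0.8673 ≈ 0.6239.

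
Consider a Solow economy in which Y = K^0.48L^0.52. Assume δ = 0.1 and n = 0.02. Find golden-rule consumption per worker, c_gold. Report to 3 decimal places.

c_gold ≈ 1.870

n + δ = 0.02 + 0.1 = 0.12.
Maximizing c = f(k) − (n+δ)·k gives f'(k) = n+δ, i.e. 0.48·k^(0.48−1) = 0.12, so k_gold = (0.48/0.12)^(1/0.52) ≈ 14.3816.
y_gold = 14.3816^0.48 ≈ 3.5954.
c_gold = y_gold − (n+δ)·k_gold = 3.5954 − 0.12·14.3816 ≈ 1.8696.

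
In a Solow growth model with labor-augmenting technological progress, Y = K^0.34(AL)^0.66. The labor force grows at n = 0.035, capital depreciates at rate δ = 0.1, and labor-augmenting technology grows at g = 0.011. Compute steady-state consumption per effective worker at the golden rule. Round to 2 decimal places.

Break-even investment rate: n + g + δ = 0.035 + 0.011 + 0.1 = 0.146.
Setting f'(k) = n+g+δ gives 0.34·k^(0.34−1) = 0.146, hence k_gold = (0.34/0.146)^(1/0.66) ≈ 3.5996.
y_gold = 3.5996^0.34 ≈ 1.5457.
c_gold = y_gold − (n+g+δ)·k_gold = 1.5457 − 0.146·3.5996 ≈ 1.0202.

c_gold ≈ 1.02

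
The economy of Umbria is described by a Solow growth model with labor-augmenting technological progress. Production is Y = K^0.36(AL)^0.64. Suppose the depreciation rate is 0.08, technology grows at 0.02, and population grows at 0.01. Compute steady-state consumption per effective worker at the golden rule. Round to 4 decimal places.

c_gold ≈ 1.2469

Break-even investment rate: n + g + δ = 0.01 + 0.02 + 0.08 = 0.11.
Maximizing c = f(k) − (n+g+δ)·k gives f'(k) = n+g+δ, i.e. 0.36·k^(0.36−1) = 0.11, so k_gold = (0.36/0.11)^(1/0.64) ≈ 6.3760.
y_gold = 6.3760^0.36 ≈ 1.9482.
c_gold = y_gold − (n+g+δ)·k_gold = 1.9482 − 0.11·6.3760 ≈ 1.2469.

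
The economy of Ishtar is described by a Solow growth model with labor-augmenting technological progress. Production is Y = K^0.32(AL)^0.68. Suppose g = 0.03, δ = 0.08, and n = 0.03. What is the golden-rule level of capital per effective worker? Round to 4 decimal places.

Capital per effective worker breaks even when investment replaces (n + g + δ)·k; here n + g + δ = 0.14.
Golden rule sets MPK = n+g+δ: 0.32·k^(0.32−1) = 0.14, so k_gold = (0.32/0.14)^(1/0.68) ≈ 3.3727.

k_gold ≈ 3.3727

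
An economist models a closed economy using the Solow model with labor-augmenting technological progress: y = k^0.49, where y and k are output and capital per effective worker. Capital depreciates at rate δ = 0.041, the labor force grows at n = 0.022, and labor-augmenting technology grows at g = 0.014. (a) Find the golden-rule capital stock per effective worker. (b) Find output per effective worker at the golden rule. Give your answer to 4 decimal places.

Break-even investment rate: n + g + δ = 0.022 + 0.014 + 0.041 = 0.077.
At the golden rule the marginal product of capital equals n+g+δ: 0.49·k^(0.49−1) = 0.077. Solving, k_gold = (0.49/0.077)^(1/0.51) ≈ 37.6611.
y_gold = 37.6611^0.49 ≈ 5.9182.

(a) k_gold ≈ 37.6611; (b) y_gold ≈ 5.9182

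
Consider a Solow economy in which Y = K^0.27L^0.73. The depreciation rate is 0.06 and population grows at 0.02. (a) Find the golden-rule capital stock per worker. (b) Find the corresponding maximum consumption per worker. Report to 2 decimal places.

(a) k_gold ≈ 5.29; (b) c_gold ≈ 1.14

n + δ = 0.02 + 0.06 = 0.08.
Setting f'(k) = n+δ gives 0.27·k^(0.27−1) = 0.08, hence k_gold = (0.27/0.08)^(1/0.73) ≈ 5.2925.
y_gold = 5.2925^0.27 ≈ 1.5682; c_gold = y_gold − 0.08·k_gold ≈ 1.1448.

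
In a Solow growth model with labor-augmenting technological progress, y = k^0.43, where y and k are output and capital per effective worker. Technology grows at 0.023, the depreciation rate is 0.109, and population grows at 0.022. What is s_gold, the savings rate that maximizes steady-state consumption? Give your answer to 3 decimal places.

s_gold = 0.430

Capital per effective worker breaks even when investment replaces (n + g + δ)·k; here n + g + δ = 0.154.
At the golden rule MPK = n+g+δ, and in any Cobb-Douglas steady state s = (n+g+δ)·k/y = MPK·k/y = capital's share 0.43.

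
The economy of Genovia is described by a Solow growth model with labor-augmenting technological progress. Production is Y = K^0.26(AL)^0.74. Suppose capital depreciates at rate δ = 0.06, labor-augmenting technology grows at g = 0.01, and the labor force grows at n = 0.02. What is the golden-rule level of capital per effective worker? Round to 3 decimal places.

k_gold ≈ 4.194

Capital per effective worker breaks even when investment replaces (n + g + δ)·k; here n + g + δ = 0.09.
Maximizing c = f(k) − (n+g+δ)·k gives f'(k) = n+g+δ, i.e. 0.26·k^(0.26−1) = 0.09, so k_gold = (0.26/0.09)^(1/0.74) ≈ 4.1938.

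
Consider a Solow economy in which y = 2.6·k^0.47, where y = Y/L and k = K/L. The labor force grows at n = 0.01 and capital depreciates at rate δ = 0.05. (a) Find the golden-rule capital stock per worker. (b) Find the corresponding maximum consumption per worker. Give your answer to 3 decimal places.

The effective depreciation rate is n + δ = 0.01 + 0.05 = 0.06.
Maximizing c = f(k) − (n+δ)·k gives f'(k) = n+δ, i.e. 0.47·2.6·k^(0.47−1) = 0.06, so k_gold = (0.47·2.6/0.06)^(1/0.53) ≈ 294.8902.
y_gold = 2.6·294.8902^0.47 ≈ 37.6456; c_gold = y_gold − 0.06·k_gold ≈ 19.9521.

(a) k_gold ≈ 294.890; (b) c_gold ≈ 19.952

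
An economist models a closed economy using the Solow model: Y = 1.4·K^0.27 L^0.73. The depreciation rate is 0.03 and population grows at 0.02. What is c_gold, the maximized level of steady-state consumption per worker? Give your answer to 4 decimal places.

c_gold ≈ 2.1597

n + δ = 0.02 + 0.03 = 0.05.
Maximizing c = f(k) − (n+δ)·k gives f'(k) = n+δ, i.e. 0.27·1.4·k^(0.27−1) = 0.05, so k_gold = (0.27·1.4/0.05)^(1/0.73) ≈ 15.9755.
y_gold = 1.4·15.9755^0.27 ≈ 2.9584.
c_gold = y_gold − (n+δ)·k_gold = 2.9584 − 0.05·15.9755 ≈ 2.1597.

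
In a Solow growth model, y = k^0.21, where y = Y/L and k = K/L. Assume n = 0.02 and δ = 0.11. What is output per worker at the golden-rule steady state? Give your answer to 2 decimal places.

Break-even investment rate: n + δ = 0.02 + 0.11 = 0.13.
At the golden rule the marginal product of capital equals n+δ: 0.21·k^(0.21−1) = 0.13. Solving, k_gold = (0.21/0.13)^(1/0.79) ≈ 1.8350.
Output: y_gold = k_gold^0.21 = 1.8350^0.21 ≈ 1.1360.

y_gold ≈ 1.14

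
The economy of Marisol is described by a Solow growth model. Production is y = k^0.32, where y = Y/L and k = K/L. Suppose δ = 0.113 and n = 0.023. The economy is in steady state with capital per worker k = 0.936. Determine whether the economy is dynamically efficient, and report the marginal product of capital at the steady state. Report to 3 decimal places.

dynamically efficient; MPK ≈ 0.335

Capital per worker breaks even when investment replaces (n + δ)·k; here n + δ = 0.136.
MPK = 0.32·k^(0.32−1) = 0.32·0.936^(-0.68) ≈ 0.3347.
MPK > 0.136, so the economy is dynamically efficient (under-saving).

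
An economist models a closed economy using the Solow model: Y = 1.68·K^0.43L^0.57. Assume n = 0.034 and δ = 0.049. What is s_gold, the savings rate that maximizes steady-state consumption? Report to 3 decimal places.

n + δ = 0.034 + 0.049 = 0.083.
At the golden rule MPK = n+δ, and in any Cobb-Douglas steady state s = (n+δ)·k/y = MPK·k/y = capital's share 0.43.

s_gold = 0.430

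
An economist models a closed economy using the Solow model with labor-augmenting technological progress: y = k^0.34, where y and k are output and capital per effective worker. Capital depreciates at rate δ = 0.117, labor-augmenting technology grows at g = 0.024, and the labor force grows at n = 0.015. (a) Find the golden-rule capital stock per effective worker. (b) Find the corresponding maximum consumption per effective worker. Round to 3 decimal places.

Capital per effective worker breaks even when investment replaces (n + g + δ)·k; here n + g + δ = 0.156.
Setting f'(k) = n+g+δ gives 0.34·k^(0.34−1) = 0.156, hence k_gold = (0.34/0.156)^(1/0.66) ≈ 3.2558.
y_gold = 3.2558^0.34 ≈ 1.4938; c_gold = y_gold − 0.156·k_gold ≈ 0.9859.

(a) k_gold ≈ 3.256; (b) c_gold ≈ 0.986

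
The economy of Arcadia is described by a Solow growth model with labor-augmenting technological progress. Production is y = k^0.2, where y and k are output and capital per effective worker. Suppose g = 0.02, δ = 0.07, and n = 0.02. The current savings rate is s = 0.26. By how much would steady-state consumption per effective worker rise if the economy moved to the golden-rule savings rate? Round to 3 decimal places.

Δc ≈ 0.011

The effective depreciation rate is n + g + δ = 0.02 + 0.02 + 0.07 = 0.11.
Current steady state (s = 0.26): k* = (0.26/0.11)^(1/0.8) ≈ 2.9307, y* = 2.9307^0.2 ≈ 1.2399, c* = (1−0.26)·1.2399 ≈ 0.9175.
Setting f'(k) = n+g+δ gives 0.2·k^(0.2−1) = 0.11, hence k_gold = (0.2/0.11)^(1/0.8) ≈ 2.1113.
y_gold = 2.1113^0.2 ≈ 1.1612, c_gold = y_gold − 0.11·k_gold ≈ 0.9290.
Gain: Δc = 0.9290 − 0.9175 ≈ 0.0114.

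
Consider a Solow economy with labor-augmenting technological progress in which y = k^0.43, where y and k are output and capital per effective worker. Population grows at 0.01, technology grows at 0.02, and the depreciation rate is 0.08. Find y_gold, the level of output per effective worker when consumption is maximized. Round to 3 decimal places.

y_gold ≈ 2.797

The effective depreciation rate is n + g + δ = 0.01 + 0.02 + 0.08 = 0.11.
At the golden rule the marginal product of capital equals n+g+δ: 0.43·k^(0.43−1) = 0.11. Solving, k_gold = (0.43/0.11)^(1/0.57) ≈ 10.9328.
Output: y_gold = k_gold^0.43 = 10.9328^0.43 ≈ 2.7968.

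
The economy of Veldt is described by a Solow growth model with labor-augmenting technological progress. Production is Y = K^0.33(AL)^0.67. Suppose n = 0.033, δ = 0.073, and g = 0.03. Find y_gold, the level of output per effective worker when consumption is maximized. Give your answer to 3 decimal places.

n + g + δ = 0.033 + 0.03 + 0.073 = 0.136.
At the golden rule the marginal product of capital equals n+g+δ: 0.33·k^(0.33−1) = 0.136. Solving, k_gold = (0.33/0.136)^(1/0.67) ≈ 3.7548.
Output: y_gold = k_gold^0.33 = 3.7548^0.33 ≈ 1.5474.

y_gold ≈ 1.547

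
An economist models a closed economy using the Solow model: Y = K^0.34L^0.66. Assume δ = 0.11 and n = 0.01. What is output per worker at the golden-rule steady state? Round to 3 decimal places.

The effective depreciation rate is n + δ = 0.01 + 0.11 = 0.12.
Golden rule sets MPK = n+δ: 0.34·k^(0.34−1) = 0.12, so k_gold = (0.34/0.12)^(1/0.66) ≈ 4.8451.
Output: y_gold = k_gold^0.34 = 4.8451^0.34 ≈ 1.7100.

y_gold ≈ 1.710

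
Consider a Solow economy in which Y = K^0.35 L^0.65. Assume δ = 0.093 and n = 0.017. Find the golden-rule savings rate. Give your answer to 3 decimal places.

s_gold = 0.350

Capital per worker breaks even when investment replaces (n + δ)·k; here n + δ = 0.11.
At the golden rule MPK = n+δ, and in any Cobb-Douglas steady state s = (n+δ)·k/y = MPK·k/y = capital's share 0.35.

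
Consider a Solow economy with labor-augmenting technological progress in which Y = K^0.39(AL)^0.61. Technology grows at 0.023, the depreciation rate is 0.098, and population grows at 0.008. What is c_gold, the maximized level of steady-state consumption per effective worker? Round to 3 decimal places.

c_gold ≈ 1.237

Capital per effective worker breaks even when investment replaces (n + g + δ)·k; here n + g + δ = 0.129.
Setting f'(k) = n+g+δ gives 0.39·k^(0.39−1) = 0.129, hence k_gold = (0.39/0.129)^(1/0.61) ≈ 6.1329.
y_gold = 6.1329^0.39 ≈ 2.0286.
c_gold = y_gold − (n+g+δ)·k_gold = 2.0286 − 0.129·6.1329 ≈ 1.2374.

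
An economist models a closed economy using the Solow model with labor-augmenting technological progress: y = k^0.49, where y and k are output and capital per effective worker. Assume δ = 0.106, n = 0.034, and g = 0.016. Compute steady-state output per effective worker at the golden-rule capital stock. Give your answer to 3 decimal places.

n + g + δ = 0.034 + 0.016 + 0.106 = 0.156.
Setting f'(k) = n+g+δ gives 0.49·k^(0.49−1) = 0.156, hence k_gold = (0.49/0.156)^(1/0.51) ≈ 9.4330.
Output: y_gold = k_gold^0.49 = 9.4330^0.49 ≈ 3.0032.

y_gold ≈ 3.003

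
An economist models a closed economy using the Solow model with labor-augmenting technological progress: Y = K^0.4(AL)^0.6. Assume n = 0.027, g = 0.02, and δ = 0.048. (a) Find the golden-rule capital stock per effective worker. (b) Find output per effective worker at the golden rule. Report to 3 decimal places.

Break-even investment rate: n + g + δ = 0.027 + 0.02 + 0.048 = 0.095.
Golden rule sets MPK = n+g+δ: 0.4·k^(0.4−1) = 0.095, so k_gold = (0.4/0.095)^(1/0.6) ≈ 10.9789.
y_gold = 10.9789^0.4 ≈ 2.6075.

(a) k_gold ≈ 10.979; (b) y_gold ≈ 2.607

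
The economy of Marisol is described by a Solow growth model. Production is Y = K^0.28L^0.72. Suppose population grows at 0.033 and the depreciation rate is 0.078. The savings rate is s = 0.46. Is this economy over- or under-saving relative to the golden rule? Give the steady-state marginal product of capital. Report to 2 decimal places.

over-saving; MPK ≈ 0.07

Break-even investment rate: n + δ = 0.033 + 0.078 = 0.111.
Steady-state k*: s·k^0.28 = 0.111·k gives k* = (0.46/0.111)^(1/0.72) ≈ 7.2036.
MPK = 0.28·7.2036^(-0.72) ≈ 0.0676.
MPK < n+δ = 0.111, so the economy is dynamically inefficient (over-saving).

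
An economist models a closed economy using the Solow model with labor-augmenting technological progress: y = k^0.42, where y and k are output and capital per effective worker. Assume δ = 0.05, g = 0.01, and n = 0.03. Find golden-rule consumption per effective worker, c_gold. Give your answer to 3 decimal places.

c_gold ≈ 1.770

Capital per effective worker breaks even when investment replaces (n + g + δ)·k; here n + g + δ = 0.09.
At the golden rule the marginal product of capital equals n+g+δ: 0.42·k^(0.42−1) = 0.09. Solving, k_gold = (0.42/0.09)^(1/0.58) ≈ 14.2384.
y_gold = 14.2384^0.42 ≈ 3.0511.
c_gold = y_gold − (n+g+δ)·k_gold = 3.0511 − 0.09·14.2384 ≈ 1.7696.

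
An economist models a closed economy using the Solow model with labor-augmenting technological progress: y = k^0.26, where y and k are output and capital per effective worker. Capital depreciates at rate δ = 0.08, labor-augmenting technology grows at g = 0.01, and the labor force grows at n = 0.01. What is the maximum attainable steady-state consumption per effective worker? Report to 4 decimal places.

The effective depreciation rate is n + g + δ = 0.01 + 0.01 + 0.08 = 0.1.
Setting f'(k) = n+g+δ gives 0.26·k^(0.26−1) = 0.1, hence k_gold = (0.26/0.1)^(1/0.74) ≈ 3.6373.
y_gold = 3.6373^0.26 ≈ 1.3989.
c_gold = y_gold − (n+g+δ)·k_gold = 1.3989 − 0.1·3.6373 ≈ 1.0352.

c_gold ≈ 1.0352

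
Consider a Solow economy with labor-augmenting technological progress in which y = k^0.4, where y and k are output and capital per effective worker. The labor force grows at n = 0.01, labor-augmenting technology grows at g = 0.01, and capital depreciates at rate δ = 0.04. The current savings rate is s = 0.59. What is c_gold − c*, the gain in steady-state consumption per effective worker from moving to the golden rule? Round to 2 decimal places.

Δc ≈ 0.24

The effective depreciation rate is n + g + δ = 0.01 + 0.01 + 0.04 = 0.06.
Current steady state (s = 0.59): k* = (0.59/0.06)^(1/0.6) ≈ 45.1337, y* = 45.1337^0.4 ≈ 4.5899, c* = (1−0.59)·4.5899 ≈ 1.8818.
Maximizing c = f(k) − (n+g+δ)·k gives f'(k) = n+g+δ, i.e. 0.4·k^(0.4−1) = 0.06, so k_gold = (0.4/0.06)^(1/0.6) ≈ 23.6146.
y_gold = 23.6146^0.4 ≈ 3.5422, c_gold = y_gold − 0.06·k_gold ≈ 2.1253.
Gain: Δc = 2.1253 − 1.8818 ≈ 0.2435.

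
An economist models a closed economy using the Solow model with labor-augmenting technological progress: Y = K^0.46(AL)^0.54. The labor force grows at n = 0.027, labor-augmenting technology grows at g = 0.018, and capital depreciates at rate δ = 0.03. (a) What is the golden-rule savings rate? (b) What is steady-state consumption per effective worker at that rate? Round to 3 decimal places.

(a) s_gold = 0.460; (b) c_gold ≈ 2.532

n + g + δ = 0.027 + 0.018 + 0.03 = 0.075.
For Cobb-Douglas, s_gold equals capital's share: s_gold = 0.46.
Maximizing c = f(k) − (n+g+δ)·k gives f'(k) = n+g+δ, i.e. 0.46·k^(0.46−1) = 0.075, so k_gold = (0.46/0.075)^(1/0.54) ≈ 28.7539.
y_gold = 28.7539^0.46 ≈ 4.6881; c_gold = (1−0.46)·y_gold ≈ 2.5316.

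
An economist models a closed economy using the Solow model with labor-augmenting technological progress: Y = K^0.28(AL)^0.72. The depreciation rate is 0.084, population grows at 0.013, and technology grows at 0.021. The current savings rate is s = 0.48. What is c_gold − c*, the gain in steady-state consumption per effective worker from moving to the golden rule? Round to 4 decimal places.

Δc ≈ 0.1102

n + g + δ = 0.013 + 0.021 + 0.084 = 0.118.
Current steady state (s = 0.48): k* = (0.48/0.118)^(1/0.72) ≈ 7.0199, y* = 7.0199^0.28 ≈ 1.7257, c* = (1−0.48)·1.7257 ≈ 0.8974.
At the golden rule the marginal product of capital equals n+g+δ: 0.28·k^(0.28−1) = 0.118. Solving, k_gold = (0.28/0.118)^(1/0.72) ≈ 3.3206.
y_gold = 3.3206^0.28 ≈ 1.3994, c_gold = y_gold − 0.118·k_gold ≈ 1.0076.
Gain: Δc = 1.0076 − 0.8974 ≈ 0.1102.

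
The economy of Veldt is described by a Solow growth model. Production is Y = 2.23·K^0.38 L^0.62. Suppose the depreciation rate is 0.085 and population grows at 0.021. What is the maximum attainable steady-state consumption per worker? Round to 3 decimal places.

The effective depreciation rate is n + δ = 0.021 + 0.085 = 0.106.
Golden rule sets MPK = n+δ: 0.38·2.23·k^(0.38−1) = 0.106, so k_gold = (0.38·2.23/0.106)^(1/0.62) ≈ 28.5825.
y_gold = 2.23·28.5825^0.38 ≈ 7.9730.
c_gold = y_gold − (n+δ)·k_gold = 7.9730 − 0.106·28.5825 ≈ 4.9433.

c_gold ≈ 4.943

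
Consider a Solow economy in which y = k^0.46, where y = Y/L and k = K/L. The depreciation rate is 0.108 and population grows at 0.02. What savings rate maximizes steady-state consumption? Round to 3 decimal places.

n + δ = 0.02 + 0.108 = 0.128.
At the golden rule MPK = n+δ, and in any Cobb-Douglas steady state s = (n+δ)·k/y = MPK·k/y = capital's share 0.46.

s_gold = 0.460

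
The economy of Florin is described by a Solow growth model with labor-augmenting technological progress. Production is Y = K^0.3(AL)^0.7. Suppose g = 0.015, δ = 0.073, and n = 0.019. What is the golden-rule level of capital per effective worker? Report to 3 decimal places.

n + g + δ = 0.019 + 0.015 + 0.073 = 0.107.
Setting f'(k) = n+g+δ gives 0.3·k^(0.3−1) = 0.107, hence k_gold = (0.3/0.107)^(1/0.7) ≈ 4.3614.

k_gold ≈ 4.361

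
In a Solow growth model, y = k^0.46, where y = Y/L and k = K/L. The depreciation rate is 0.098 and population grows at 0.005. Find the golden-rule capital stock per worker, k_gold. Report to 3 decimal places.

k_gold ≈ 15.979

Capital per worker breaks even when investment replaces (n + δ)·k; here n + δ = 0.103.
Setting f'(k) = n+δ gives 0.46·k^(0.46−1) = 0.103, hence k_gold = (0.46/0.103)^(1/0.54) ≈ 15.9793.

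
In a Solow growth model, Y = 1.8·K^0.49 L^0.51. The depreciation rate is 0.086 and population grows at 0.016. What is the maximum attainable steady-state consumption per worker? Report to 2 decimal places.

Break-even investment rate: n + δ = 0.016 + 0.086 = 0.102.
Golden rule sets MPK = n+δ: 0.49·1.8·k^(0.49−1) = 0.102, so k_gold = (0.49·1.8/0.102)^(1/0.51) ≈ 68.7064.
y_gold = 1.8·68.7064^0.49 ≈ 14.3021.
c_gold = y_gold − (n+δ)·k_gold = 14.3021 − 0.102·68.7064 ≈ 7.2941.

c_gold ≈ 7.29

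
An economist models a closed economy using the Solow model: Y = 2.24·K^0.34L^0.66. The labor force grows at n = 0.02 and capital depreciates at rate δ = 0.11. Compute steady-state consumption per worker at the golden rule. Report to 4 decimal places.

Capital per worker breaks even when investment replaces (n + δ)·k; here n + δ = 0.13.
Golden rule sets MPK = n+δ: 0.34·2.24·k^(0.34−1) = 0.13, so k_gold = (0.34·2.24/0.13)^(1/0.66) ≈ 14.5649.
y_gold = 2.24·14.5649^0.34 ≈ 5.5689.
c_gold = y_gold − (n+δ)·k_gold = 5.5689 − 0.13·14.5649 ≈ 3.6755.

c_gold ≈ 3.6755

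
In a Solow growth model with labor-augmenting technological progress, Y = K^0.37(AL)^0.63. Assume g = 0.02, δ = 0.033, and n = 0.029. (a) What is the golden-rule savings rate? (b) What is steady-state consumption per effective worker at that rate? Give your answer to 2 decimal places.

(a) s_gold = 0.37; (b) c_gold ≈ 1.53

Break-even investment rate: n + g + δ = 0.029 + 0.02 + 0.033 = 0.082.
For Cobb-Douglas, s_gold equals capital's share: s_gold = 0.37.
Setting f'(k) = n+g+δ gives 0.37·k^(0.37−1) = 0.082, hence k_gold = (0.37/0.082)^(1/0.63) ≈ 10.9323.
y_gold = 10.9323^0.37 ≈ 2.4228; c_gold = (1−0.37)·y_gold ≈ 1.5264.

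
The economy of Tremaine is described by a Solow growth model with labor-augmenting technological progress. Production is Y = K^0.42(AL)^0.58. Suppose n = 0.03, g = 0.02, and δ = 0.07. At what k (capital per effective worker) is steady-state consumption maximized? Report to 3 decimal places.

Break-even investment rate: n + g + δ = 0.03 + 0.02 + 0.07 = 0.12.
Maximizing c = f(k) − (n+g+δ)·k gives f'(k) = n+g+δ, i.e. 0.42·k^(0.42−1) = 0.12, so k_gold = (0.42/0.12)^(1/0.58) ≈ 8.6706.

k_gold ≈ 8.671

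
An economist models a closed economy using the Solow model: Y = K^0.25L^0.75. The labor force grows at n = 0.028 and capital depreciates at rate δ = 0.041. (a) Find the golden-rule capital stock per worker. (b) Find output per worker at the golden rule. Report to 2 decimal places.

(a) k_gold ≈ 5.56; (b) y_gold ≈ 1.54

Capital per worker breaks even when investment replaces (n + δ)·k; here n + δ = 0.069.
At the golden rule the marginal product of capital equals n+δ: 0.25·k^(0.25−1) = 0.069. Solving, k_gold = (0.25/0.069)^(1/0.75) ≈ 5.5649.
y_gold = 5.5649^0.25 ≈ 1.5359.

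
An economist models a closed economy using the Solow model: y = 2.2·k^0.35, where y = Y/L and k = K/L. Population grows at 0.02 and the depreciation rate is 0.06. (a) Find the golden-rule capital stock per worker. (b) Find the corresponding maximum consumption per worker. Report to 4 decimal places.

(a) k_gold ≈ 32.5780; (b) c_gold ≈ 4.8402

The effective depreciation rate is n + δ = 0.02 + 0.06 = 0.08.
Setting f'(k) = n+δ gives 0.35·2.2·k^(0.35−1) = 0.08, hence k_gold = (0.35·2.2/0.08)^(1/0.65) ≈ 32.5780.
y_gold = 2.2·32.5780^0.35 ≈ 7.4464; c_gold = y_gold − 0.08·k_gold ≈ 4.8402.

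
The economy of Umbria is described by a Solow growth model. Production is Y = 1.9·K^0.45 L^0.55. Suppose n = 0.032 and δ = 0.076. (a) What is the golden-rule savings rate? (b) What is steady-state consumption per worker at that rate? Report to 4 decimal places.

(a) s_gold = 0.4500; (b) c_gold ≈ 5.6792

n + δ = 0.032 + 0.076 = 0.108.
For Cobb-Douglas, s_gold equals capital's share: s_gold = 0.45.
Setting f'(k) = n+δ gives 0.45·1.9·k^(0.45−1) = 0.108, hence k_gold = (0.45·1.9/0.108)^(1/0.55) ≈ 43.0243.
y_gold = 1.9·43.0243^0.45 ≈ 10.3258; c_gold = (1−0.45)·y_gold ≈ 5.6792.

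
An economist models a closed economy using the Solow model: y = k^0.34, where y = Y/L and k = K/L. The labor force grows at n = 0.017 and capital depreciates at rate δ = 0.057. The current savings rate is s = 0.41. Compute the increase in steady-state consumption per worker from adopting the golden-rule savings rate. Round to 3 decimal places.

Capital per worker breaks even when investment replaces (n + δ)·k; here n + δ = 0.074.
Current steady state (s = 0.41): k* = (0.41/0.074)^(1/0.66) ≈ 13.3843, y* = 13.3843^0.34 ≈ 2.4157, c* = (1−0.41)·2.4157 ≈ 1.4253.
Maximizing c = f(k) − (n+δ)·k gives f'(k) = n+δ, i.e. 0.34·k^(0.34−1) = 0.074, so k_gold = (0.34/0.074)^(1/0.66) ≈ 10.0787.
y_gold = 10.0787^0.34 ≈ 2.1936, c_gold = y_gold − 0.074·k_gold ≈ 1.4478.
Gain: Δc = 1.4478 − 1.4253 ≈ 0.0225.

Δc ≈ 0.023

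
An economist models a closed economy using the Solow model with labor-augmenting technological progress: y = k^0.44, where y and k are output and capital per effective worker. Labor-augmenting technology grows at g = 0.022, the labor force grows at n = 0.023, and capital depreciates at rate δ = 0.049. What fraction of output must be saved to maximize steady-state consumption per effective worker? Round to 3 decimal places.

Break-even investment rate: n + g + δ = 0.023 + 0.022 + 0.049 = 0.094.
At the golden rule MPK = n+g+δ, and in any Cobb-Douglas steady state s = (n+g+δ)·k/y = MPK·k/y = capital's share 0.44.

s_gold = 0.440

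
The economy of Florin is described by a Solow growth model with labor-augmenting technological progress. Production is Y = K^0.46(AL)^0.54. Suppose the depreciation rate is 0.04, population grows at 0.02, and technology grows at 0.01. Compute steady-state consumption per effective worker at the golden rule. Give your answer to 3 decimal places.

c_gold ≈ 2.685

n + g + δ = 0.02 + 0.01 + 0.04 = 0.07.
At the golden rule the marginal product of capital equals n+g+δ: 0.46·k^(0.46−1) = 0.07. Solving, k_gold = (0.46/0.07)^(1/0.54) ≈ 32.6727.
y_gold = 32.6727^0.46 ≈ 4.9719.
c_gold = y_gold − (n+g+δ)·k_gold = 4.9719 − 0.07·32.6727 ≈ 2.6848.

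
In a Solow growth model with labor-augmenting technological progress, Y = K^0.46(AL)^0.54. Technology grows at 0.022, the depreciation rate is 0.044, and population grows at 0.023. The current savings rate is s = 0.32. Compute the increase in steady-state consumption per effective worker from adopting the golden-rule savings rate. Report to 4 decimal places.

Δc ≈ 0.1654

The effective depreciation rate is n + g + δ = 0.023 + 0.022 + 0.044 = 0.089.
Current steady state (s = 0.32): k* = (0.32/0.089)^(1/0.54) ≈ 10.6951, y* = 10.6951^0.46 ≈ 2.9746, c* = (1−0.32)·2.9746 ≈ 2.0227.
Maximizing c = f(k) − (n+g+δ)·k gives f'(k) = n+g+δ, i.e. 0.46·k^(0.46−1) = 0.089, so k_gold = (0.46/0.089)^(1/0.54) ≈ 20.9436.
y_gold = 20.9436^0.46 ≈ 4.0521, c_gold = y_gold − 0.089·k_gold ≈ 2.1882.
Gain: Δc = 2.1882 − 2.0227 ≈ 0.1654.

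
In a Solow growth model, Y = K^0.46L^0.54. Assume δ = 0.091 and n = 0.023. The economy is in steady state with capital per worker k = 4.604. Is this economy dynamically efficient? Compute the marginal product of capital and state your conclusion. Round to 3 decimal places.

Capital per worker breaks even when investment replaces (n + δ)·k; here n + δ = 0.114.
MPK = 0.46·k^(0.46−1) = 0.46·4.604^(-0.54) ≈ 0.2017.
MPK > 0.114, so the economy is dynamically efficient (under-saving).

dynamically efficient; MPK ≈ 0.202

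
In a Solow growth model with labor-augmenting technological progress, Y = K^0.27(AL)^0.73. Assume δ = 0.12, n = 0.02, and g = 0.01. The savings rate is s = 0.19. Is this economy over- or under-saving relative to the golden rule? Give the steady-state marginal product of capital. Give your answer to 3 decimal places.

under-saving; MPK ≈ 0.213

n + g + δ = 0.02 + 0.01 + 0.12 = 0.15.
Steady-state k*: s·k^0.27 = 0.15·k gives k* = (0.19/0.15)^(1/0.73) ≈ 1.3824.
MPK = 0.27·1.3824^(-0.73) ≈ 0.2132.
MPK > n+g+δ = 0.15, so the economy is dynamically efficient (under-saving).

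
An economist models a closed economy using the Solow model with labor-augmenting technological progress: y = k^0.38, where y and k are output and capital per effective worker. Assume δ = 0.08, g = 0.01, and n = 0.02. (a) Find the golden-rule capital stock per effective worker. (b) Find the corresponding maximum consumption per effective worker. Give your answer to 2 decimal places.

(a) k_gold ≈ 7.39; (b) c_gold ≈ 1.33

The effective depreciation rate is n + g + δ = 0.02 + 0.01 + 0.08 = 0.11.
Maximizing c = f(k) − (n+g+δ)·k gives f'(k) = n+g+δ, i.e. 0.38·k^(0.38−1) = 0.11, so k_gold = (0.38/0.11)^(1/0.62) ≈ 7.3854.
y_gold = 7.3854^0.38 ≈ 2.1379; c_gold = y_gold − 0.11·k_gold ≈ 1.3255.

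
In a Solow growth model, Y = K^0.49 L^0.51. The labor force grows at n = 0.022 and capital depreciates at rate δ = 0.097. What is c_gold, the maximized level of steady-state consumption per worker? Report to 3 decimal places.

c_gold ≈ 1.987

The effective depreciation rate is n + δ = 0.022 + 0.097 = 0.119.
Setting f'(k) = n+δ gives 0.49·k^(0.49−1) = 0.119, hence k_gold = (0.49/0.119)^(1/0.51) ≈ 16.0396.
y_gold = 16.0396^0.49 ≈ 3.8953.
c_gold = y_gold − (n+δ)·k_gold = 3.8953 − 0.119·16.0396 ≈ 1.9866.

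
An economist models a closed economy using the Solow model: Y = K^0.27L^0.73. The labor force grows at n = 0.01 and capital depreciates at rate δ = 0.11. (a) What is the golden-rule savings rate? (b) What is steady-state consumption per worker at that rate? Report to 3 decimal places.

Capital per worker breaks even when investment replaces (n + δ)·k; here n + δ = 0.12.
For Cobb-Douglas, s_gold equals capital's share: s_gold = 0.27.
At the golden rule the marginal product of capital equals n+δ: 0.27·k^(0.27−1) = 0.12. Solving, k_gold = (0.27/0.12)^(1/0.73) ≈ 3.0370.
y_gold = 3.0370^0.27 ≈ 1.3498; c_gold = (1−0.27)·y_gold ≈ 0.9853.

(a) s_gold = 0.270; (b) c_gold ≈ 0.985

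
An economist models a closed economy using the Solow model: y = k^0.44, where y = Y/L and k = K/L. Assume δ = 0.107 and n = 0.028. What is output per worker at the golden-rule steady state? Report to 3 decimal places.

n + δ = 0.028 + 0.107 = 0.135.
At the golden rule the marginal product of capital equals n+δ: 0.44·k^(0.44−1) = 0.135. Solving, k_gold = (0.44/0.135)^(1/0.56) ≈ 8.2468.
Output: y_gold = k_gold^0.44 = 8.2468^0.44 ≈ 2.5303.

y_gold ≈ 2.530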